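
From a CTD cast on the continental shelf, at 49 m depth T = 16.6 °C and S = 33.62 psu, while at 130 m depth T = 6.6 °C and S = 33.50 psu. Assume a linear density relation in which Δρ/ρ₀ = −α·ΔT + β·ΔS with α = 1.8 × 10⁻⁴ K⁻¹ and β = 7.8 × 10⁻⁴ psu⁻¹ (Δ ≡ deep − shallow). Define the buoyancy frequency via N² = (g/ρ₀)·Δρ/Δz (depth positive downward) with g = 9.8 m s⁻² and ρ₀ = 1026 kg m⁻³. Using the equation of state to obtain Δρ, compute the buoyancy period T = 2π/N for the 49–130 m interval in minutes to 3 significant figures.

7.29 min

ΔT = -10.0 K, ΔS = -0.12 psu (deep − shallow).
Δρ/ρ₀ = −αΔT + βΔS = 1.80 × 10⁻³ − 9.36 × 10⁻⁵ = 1.7064 × 10⁻³, so Δρ ≈ 1.751 kg m⁻³.
N² = (g/ρ₀)·Δρ/Δz = g·(Δρ/ρ₀)/Δz = 9.8 × 1.7064 × 10⁻³ / 81 = 2.0645 × 10⁻⁴ s⁻².
N = √(2.0645 × 10⁻⁴) = 0.014368 rad s⁻¹ → T = 2π/N = 437.30 s = 7.2883 min ≈ 7.29 min.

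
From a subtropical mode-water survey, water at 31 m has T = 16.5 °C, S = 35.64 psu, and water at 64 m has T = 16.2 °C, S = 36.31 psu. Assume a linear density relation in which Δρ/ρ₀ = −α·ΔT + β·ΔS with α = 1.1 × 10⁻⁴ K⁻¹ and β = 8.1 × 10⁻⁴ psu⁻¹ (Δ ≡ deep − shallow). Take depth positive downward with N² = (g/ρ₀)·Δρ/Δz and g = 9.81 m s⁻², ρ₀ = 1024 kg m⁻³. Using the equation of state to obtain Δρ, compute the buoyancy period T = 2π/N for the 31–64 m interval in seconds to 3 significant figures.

ΔT = -0.3 K, ΔS = +0.67 psu (deep − shallow).
Δρ/ρ₀ = −αΔT + βΔS = 3.30 × 10⁻⁵ + 5.427 × 10⁻⁴ = 5.757 × 10⁻⁴, so Δρ ≈ 0.5895 kg m⁻³.
N² = (g/ρ₀)·Δρ/Δz = g·(Δρ/ρ₀)/Δz = 9.81 × 5.757 × 10⁻⁴ / 33 = 1.7114 × 10⁻⁴ s⁻².
N = √(1.7114 × 10⁻⁴) = 0.013082 rad s⁻¹ → T = 2π/N = 480.29 s ≈ 480 s.

480 s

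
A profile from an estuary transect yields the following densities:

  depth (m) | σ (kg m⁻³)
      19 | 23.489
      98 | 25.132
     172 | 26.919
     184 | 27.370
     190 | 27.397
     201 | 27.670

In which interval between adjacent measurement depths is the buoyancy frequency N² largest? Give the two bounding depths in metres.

172–184 m

Compute the density gradient over each adjacent pair:
  19–98 m: Δρ/Δz = 1.643/79 = 0.021 kg m⁻⁴
  98–172 m: Δρ/Δz = 1.787/74 = 0.024 kg m⁻⁴
  172–184 m: Δρ/Δz = 0.451/12 = 0.038 kg m⁻⁴
  184–190 m: Δρ/Δz = 0.027/6 = 4.5 × 10⁻³ kg m⁻⁴
  190–201 m: Δρ/Δz = 0.273/11 = 0.025 kg m⁻⁴
The largest gradient is in the 172–184 m interval — the pycnocline.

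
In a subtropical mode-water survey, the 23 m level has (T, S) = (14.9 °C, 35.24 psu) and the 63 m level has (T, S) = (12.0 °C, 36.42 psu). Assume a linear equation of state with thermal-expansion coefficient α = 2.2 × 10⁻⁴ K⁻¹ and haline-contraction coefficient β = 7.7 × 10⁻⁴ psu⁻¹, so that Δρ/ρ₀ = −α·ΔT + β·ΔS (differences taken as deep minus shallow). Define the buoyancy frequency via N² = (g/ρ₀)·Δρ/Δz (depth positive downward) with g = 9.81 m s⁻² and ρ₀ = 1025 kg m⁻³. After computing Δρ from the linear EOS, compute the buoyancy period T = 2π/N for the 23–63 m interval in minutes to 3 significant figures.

ΔT = -2.9 K, ΔS = +1.18 psu (deep − shallow).
Δρ/ρ₀ = −αΔT + βΔS = 6.38 × 10⁻⁴ + 9.086 × 10⁻⁴ = 1.5466 × 10⁻³, so Δρ ≈ 1.585 kg m⁻³.
N² = (g/ρ₀)·Δρ/Δz = g·(Δρ/ρ₀)/Δz = 9.81 × 1.5466 × 10⁻³ / 40 = 3.7930 × 10⁻⁴ s⁻².
N = √(3.7930 × 10⁻⁴) = 0.019476 rad s⁻¹ → T = 2π/N = 322.61 s = 5.3768 min ≈ 5.38 min.

5.38 min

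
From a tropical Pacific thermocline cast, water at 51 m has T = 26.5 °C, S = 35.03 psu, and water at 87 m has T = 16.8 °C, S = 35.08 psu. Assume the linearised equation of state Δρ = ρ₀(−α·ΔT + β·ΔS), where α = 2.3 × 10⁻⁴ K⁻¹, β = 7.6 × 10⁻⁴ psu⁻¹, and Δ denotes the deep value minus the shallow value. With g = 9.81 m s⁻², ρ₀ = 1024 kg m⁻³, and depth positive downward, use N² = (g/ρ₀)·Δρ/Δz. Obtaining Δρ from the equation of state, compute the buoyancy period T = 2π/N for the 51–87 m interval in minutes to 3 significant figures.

ΔT = -9.7 K, ΔS = +0.05 psu (deep − shallow).
Δρ/ρ₀ = −αΔT + βΔS = 2.231 × 10⁻³ + 3.80 × 10⁻⁵ = 2.269 × 10⁻³, so Δρ ≈ 2.323 kg m⁻³.
N² = (g/ρ₀)·Δρ/Δz = g·(Δρ/ρ₀)/Δz = 9.81 × 2.269 × 10⁻³ / 36 = 6.1830 × 10⁻⁴ s⁻².
N = √(6.1830 × 10⁻⁴) = 0.024866 rad s⁻¹ → T = 2π/N = 252.68 s = 4.2113 min ≈ 4.21 min.

4.21 min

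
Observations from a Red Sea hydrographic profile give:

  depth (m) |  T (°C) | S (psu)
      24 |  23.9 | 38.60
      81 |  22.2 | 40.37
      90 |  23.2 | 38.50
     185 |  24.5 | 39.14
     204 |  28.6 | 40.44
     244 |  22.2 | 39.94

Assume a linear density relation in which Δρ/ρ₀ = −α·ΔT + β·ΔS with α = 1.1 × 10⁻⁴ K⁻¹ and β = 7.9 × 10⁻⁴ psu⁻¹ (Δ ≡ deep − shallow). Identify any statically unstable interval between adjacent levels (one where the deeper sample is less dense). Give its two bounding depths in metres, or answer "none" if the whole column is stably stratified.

Evaluate Δρ/ρ₀ = −αΔT + βΔS across each adjacent pair:
  24–81 m: −αΔT+βΔS = −(1.1 × 10⁻⁴)(-1.7)+(7.9 × 10⁻⁴)(+1.77) = 1.6 × 10⁻³ → stable
  81–90 m: −αΔT+βΔS = −(1.1 × 10⁻⁴)(+1.0)+(7.9 × 10⁻⁴)(-1.87) = -1.6 × 10⁻³ → UNSTABLE
  90–185 m: −αΔT+βΔS = −(1.1 × 10⁻⁴)(+1.3)+(7.9 × 10⁻⁴)(+0.64) = 3.6 × 10⁻⁴ → stable
  185–204 m: −αΔT+βΔS = −(1.1 × 10⁻⁴)(+4.1)+(7.9 × 10⁻⁴)(+1.30) = 5.8 × 10⁻⁴ → stable
  204–244 m: −αΔT+βΔS = −(1.1 × 10⁻⁴)(-6.4)+(7.9 × 10⁻⁴)(-0.50) = 3.1 × 10⁻⁴ → stable
The 81–90 m interval has Δρ < 0: lighter water underlies denser water.

81–90 m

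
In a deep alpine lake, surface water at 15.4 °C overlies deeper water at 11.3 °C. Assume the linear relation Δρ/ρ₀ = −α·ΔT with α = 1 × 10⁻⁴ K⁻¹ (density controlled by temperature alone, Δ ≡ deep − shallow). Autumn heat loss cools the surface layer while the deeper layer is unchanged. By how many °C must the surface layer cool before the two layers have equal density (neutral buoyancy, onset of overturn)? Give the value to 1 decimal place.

With temperature the only control, equal density requires T_surf′ = T_deep.
T_surf′ = 11.3 °C.
Cooling required: 15.4 − 11.3 = 4.1 °C.

4.1 °C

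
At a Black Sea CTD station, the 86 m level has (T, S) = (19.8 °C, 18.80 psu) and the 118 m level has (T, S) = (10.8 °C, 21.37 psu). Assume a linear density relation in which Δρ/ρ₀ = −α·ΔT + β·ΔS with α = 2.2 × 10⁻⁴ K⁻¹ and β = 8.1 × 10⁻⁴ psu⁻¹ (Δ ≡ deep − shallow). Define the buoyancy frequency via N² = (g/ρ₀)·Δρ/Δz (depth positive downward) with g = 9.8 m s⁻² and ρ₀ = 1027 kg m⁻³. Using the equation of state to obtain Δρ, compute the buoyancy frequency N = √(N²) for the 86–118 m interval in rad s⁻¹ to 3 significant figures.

0.0353 rad s⁻¹

ΔT = -9.0 K, ΔS = +2.57 psu (deep − shallow).
Δρ/ρ₀ = −αΔT + βΔS = 1.98 × 10⁻³ + 2.0817 × 10⁻³ = 4.0617 × 10⁻³, so Δρ ≈ 4.171 kg m⁻³.
N² = (g/ρ₀)·Δρ/Δz = g·(Δρ/ρ₀)/Δz = 9.8 × 4.0617 × 10⁻³ / 32 = 1.2439 × 10⁻³ s⁻².
N = √(1.2439 × 10⁻³) = 0.035269 rad s⁻¹ ≈ 0.0353 rad s⁻¹.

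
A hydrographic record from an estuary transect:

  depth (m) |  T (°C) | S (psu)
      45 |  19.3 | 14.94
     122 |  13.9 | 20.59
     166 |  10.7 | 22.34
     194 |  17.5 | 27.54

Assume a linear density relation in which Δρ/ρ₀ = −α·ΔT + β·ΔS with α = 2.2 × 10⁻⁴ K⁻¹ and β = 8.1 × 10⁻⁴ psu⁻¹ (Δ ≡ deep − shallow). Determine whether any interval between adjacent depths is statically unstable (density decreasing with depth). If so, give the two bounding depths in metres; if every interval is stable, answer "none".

Evaluate Δρ/ρ₀ = −αΔT + βΔS across each adjacent pair:
  45–122 m: −αΔT+βΔS = −(2.2 × 10⁻⁴)(-5.4)+(8.1 × 10⁻⁴)(+5.65) = 5.8 × 10⁻³ → stable
  122–166 m: −αΔT+βΔS = −(2.2 × 10⁻⁴)(-3.2)+(8.1 × 10⁻⁴)(+1.75) = 2.1 × 10⁻³ → stable
  166–194 m: −αΔT+βΔS = −(2.2 × 10⁻⁴)(+6.8)+(8.1 × 10⁻⁴)(+5.20) = 2.7 × 10⁻³ → stable
Every interval has Δρ > 0: the column is stably stratified throughout.

none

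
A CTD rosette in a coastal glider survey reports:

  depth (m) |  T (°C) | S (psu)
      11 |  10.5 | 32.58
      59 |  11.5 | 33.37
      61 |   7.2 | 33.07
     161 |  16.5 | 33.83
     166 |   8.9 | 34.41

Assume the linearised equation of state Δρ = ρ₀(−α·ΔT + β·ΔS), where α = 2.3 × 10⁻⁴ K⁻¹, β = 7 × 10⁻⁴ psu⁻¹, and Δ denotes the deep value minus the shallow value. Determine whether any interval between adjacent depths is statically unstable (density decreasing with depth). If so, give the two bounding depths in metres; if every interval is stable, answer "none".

61–161 m

Evaluate Δρ/ρ₀ = −αΔT + βΔS across each adjacent pair:
  11–59 m: −αΔT+βΔS = −(2.3 × 10⁻⁴)(+1.0)+(7 × 10⁻⁴)(+0.79) = 3.2 × 10⁻⁴ → stable
  59–61 m: −αΔT+βΔS = −(2.3 × 10⁻⁴)(-4.3)+(7 × 10⁻⁴)(-0.30) = 7.8 × 10⁻⁴ → stable
  61–161 m: −αΔT+βΔS = −(2.3 × 10⁻⁴)(+9.3)+(7 × 10⁻⁴)(+0.76) = -1.6 × 10⁻³ → UNSTABLE
  161–166 m: −αΔT+βΔS = −(2.3 × 10⁻⁴)(-7.6)+(7 × 10⁻⁴)(+0.58) = 2.2 × 10⁻³ → stable
The 61–161 m interval has Δρ < 0: lighter water underlies denser water.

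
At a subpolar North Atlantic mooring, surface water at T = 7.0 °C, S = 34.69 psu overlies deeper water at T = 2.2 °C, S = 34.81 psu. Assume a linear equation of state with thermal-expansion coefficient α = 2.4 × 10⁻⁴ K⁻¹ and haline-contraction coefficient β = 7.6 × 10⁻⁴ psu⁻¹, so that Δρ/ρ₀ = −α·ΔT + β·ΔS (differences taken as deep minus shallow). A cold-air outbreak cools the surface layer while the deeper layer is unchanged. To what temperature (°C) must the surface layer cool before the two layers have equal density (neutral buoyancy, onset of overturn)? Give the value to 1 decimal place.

1.8 °C

Neutral buoyancy requires Δρ = 0, i.e. −α(T_deep − T_surf′) + β(S_deep − S_surf) = 0.
T_surf′ = T_deep − (β/α)·ΔS = 2.2 − (7.6 × 10⁻⁴/2.4 × 10⁻⁴)·(+0.12) = 1.820 °C.
Cooling required: 7.0 − (1.820) = 5.180 °C.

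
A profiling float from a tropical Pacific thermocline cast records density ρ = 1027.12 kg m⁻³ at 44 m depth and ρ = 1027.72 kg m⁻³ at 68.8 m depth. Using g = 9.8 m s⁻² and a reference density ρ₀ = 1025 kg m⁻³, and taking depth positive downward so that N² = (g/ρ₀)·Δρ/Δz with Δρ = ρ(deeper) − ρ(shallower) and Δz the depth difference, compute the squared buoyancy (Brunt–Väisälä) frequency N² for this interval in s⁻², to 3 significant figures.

Δρ = 1027.72 − 1027.12 = 0.60 kg m⁻³ over Δz = 68.8 − 44 = 24.8 m.
N² = (9.8/1025) × (0.60/24.8) = 2.3131 × 10⁻⁴ s⁻² ≈ 2.31 × 10⁻⁴ s⁻².

2.31 × 10⁻⁴ s⁻²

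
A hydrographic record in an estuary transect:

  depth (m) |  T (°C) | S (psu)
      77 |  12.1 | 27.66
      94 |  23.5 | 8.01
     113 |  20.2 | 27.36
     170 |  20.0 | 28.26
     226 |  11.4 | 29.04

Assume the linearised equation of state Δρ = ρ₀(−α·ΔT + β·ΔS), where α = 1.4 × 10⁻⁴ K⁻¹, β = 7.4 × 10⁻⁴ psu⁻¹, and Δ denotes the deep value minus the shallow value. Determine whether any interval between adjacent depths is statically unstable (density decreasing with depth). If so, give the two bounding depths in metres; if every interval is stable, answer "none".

Evaluate Δρ/ρ₀ = −αΔT + βΔS across each adjacent pair:
  77–94 m: −αΔT+βΔS = −(1.4 × 10⁻⁴)(+11.4)+(7.4 × 10⁻⁴)(-19.65) = -0.016 → UNSTABLE
  94–113 m: −αΔT+βΔS = −(1.4 × 10⁻⁴)(-3.3)+(7.4 × 10⁻⁴)(+19.35) = 0.015 → stable
  113–170 m: −αΔT+βΔS = −(1.4 × 10⁻⁴)(-0.2)+(7.4 × 10⁻⁴)(+0.90) = 6.9 × 10⁻⁴ → stable
  170–226 m: −αΔT+βΔS = −(1.4 × 10⁻⁴)(-8.6)+(7.4 × 10⁻⁴)(+0.78) = 1.8 × 10⁻³ → stable
The 77–94 m interval has Δρ < 0: lighter water underlies denser water.

77–94 m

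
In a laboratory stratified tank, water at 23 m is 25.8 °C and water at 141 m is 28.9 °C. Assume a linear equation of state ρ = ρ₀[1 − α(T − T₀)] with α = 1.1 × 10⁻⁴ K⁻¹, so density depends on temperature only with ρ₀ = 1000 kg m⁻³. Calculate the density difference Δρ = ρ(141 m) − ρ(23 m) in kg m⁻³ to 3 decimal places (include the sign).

ΔT = +3.1 K, Δρ/ρ₀ = −αΔT = -3.41 × 10⁻⁴.
Δρ = 1000 × (-3.41 × 10⁻⁴) = -0.341 kg m⁻³.
Negative Δρ: lighter below, statically unstable.

-0.341 kg m⁻³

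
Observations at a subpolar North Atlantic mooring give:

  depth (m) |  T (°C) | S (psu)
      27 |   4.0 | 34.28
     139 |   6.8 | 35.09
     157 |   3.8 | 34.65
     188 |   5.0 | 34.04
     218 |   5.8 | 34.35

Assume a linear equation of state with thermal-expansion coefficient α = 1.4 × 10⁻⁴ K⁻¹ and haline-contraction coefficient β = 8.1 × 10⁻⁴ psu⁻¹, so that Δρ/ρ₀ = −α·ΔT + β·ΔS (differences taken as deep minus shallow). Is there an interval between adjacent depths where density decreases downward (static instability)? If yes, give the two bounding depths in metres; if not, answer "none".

Evaluate Δρ/ρ₀ = −αΔT + βΔS across each adjacent pair:
  27–139 m: −αΔT+βΔS = −(1.4 × 10⁻⁴)(+2.8)+(8.1 × 10⁻⁴)(+0.81) = 2.6 × 10⁻⁴ → stable
  139–157 m: −αΔT+βΔS = −(1.4 × 10⁻⁴)(-3.0)+(8.1 × 10⁻⁴)(-0.44) = 6.4 × 10⁻⁵ → stable
  157–188 m: −αΔT+βΔS = −(1.4 × 10⁻⁴)(+1.2)+(8.1 × 10⁻⁴)(-0.61) = -6.6 × 10⁻⁴ → UNSTABLE
  188–218 m: −αΔT+βΔS = −(1.4 × 10⁻⁴)(+0.8)+(8.1 × 10⁻⁴)(+0.31) = 1.4 × 10⁻⁴ → stable
The 157–188 m interval has Δρ < 0: lighter water underlies denser water.

157–188 m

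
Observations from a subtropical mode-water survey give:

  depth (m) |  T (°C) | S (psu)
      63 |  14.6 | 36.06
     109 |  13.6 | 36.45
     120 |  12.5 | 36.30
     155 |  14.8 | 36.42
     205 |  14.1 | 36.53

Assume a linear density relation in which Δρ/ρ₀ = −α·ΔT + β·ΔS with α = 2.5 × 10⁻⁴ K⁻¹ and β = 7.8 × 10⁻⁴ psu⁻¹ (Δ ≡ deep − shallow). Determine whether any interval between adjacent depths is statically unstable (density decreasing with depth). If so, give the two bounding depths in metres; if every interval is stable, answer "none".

120–155 m

Evaluate Δρ/ρ₀ = −αΔT + βΔS across each adjacent pair:
  63–109 m: −αΔT+βΔS = −(2.5 × 10⁻⁴)(-1.0)+(7.8 × 10⁻⁴)(+0.39) = 5.5 × 10⁻⁴ → stable
  109–120 m: −αΔT+βΔS = −(2.5 × 10⁻⁴)(-1.1)+(7.8 × 10⁻⁴)(-0.15) = 1.6 × 10⁻⁴ → stable
  120–155 m: −αΔT+βΔS = −(2.5 × 10⁻⁴)(+2.3)+(7.8 × 10⁻⁴)(+0.12) = -4.8 × 10⁻⁴ → UNSTABLE
  155–205 m: −αΔT+βΔS = −(2.5 × 10⁻⁴)(-0.7)+(7.8 × 10⁻⁴)(+0.11) = 2.6 × 10⁻⁴ → stable
The 120–155 m interval has Δρ < 0: lighter water underlies denser water.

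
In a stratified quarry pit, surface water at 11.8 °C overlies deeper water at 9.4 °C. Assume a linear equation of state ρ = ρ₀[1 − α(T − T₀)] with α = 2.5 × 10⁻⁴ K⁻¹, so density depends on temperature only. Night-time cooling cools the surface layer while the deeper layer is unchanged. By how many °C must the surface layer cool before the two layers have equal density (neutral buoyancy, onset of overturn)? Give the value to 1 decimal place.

With temperature the only control, equal density requires T_surf′ = T_deep.
T_surf′ = 9.4 °C.
Cooling required: 11.8 − 9.4 = 2.4 °C.

2.4 °C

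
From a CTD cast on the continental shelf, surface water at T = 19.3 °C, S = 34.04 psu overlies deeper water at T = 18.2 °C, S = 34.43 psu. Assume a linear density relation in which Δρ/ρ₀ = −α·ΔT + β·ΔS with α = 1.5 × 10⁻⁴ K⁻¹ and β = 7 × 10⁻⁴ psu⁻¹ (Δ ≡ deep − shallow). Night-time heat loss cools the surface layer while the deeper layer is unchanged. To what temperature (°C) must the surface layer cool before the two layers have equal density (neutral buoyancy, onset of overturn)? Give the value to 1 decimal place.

Neutral buoyancy requires Δρ = 0, i.e. −α(T_deep − T_surf′) + β(S_deep − S_surf) = 0.
T_surf′ = T_deep − (β/α)·ΔS = 18.2 − (7 × 10⁻⁴/1.5 × 10⁻⁴)·(+0.39) = 16.380 °C.
Cooling required: 19.3 − (16.380) = 2.920 °C.

16.4 °C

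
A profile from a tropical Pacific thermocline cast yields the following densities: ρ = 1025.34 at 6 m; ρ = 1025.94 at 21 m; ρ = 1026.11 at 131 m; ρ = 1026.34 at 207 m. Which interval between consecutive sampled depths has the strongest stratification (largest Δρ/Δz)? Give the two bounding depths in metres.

6–21 m

Compute the density gradient over each adjacent pair:
  6–21 m: Δρ/Δz = 0.60/15 = 0.040 kg m⁻⁴
  21–131 m: Δρ/Δz = 0.17/110 = 1.5 × 10⁻³ kg m⁻⁴
  131–207 m: Δρ/Δz = 0.23/76 = 3.0 × 10⁻³ kg m⁻⁴
The largest gradient is in the 6–21 m interval — the pycnocline.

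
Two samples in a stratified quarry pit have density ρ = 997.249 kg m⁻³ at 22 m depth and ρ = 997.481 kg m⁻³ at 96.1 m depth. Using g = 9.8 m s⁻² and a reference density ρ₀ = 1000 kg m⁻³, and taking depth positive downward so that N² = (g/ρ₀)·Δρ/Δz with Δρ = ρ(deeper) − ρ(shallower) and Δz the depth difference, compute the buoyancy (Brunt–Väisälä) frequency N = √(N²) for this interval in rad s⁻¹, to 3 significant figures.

Δρ = 997.481 − 997.249 = 0.232 kg m⁻³ over Δz = 96.1 − 22 = 74.1 m.
N² = (9.8/1000) × (0.232/74.1) = 3.0683 × 10⁻⁵ s⁻².
N = √(3.0683 × 10⁻⁵) = 5.5392 × 10⁻³ rad s⁻¹ ≈ 5.54 × 10⁻³ rad s⁻¹.

5.54 × 10⁻³ rad s⁻¹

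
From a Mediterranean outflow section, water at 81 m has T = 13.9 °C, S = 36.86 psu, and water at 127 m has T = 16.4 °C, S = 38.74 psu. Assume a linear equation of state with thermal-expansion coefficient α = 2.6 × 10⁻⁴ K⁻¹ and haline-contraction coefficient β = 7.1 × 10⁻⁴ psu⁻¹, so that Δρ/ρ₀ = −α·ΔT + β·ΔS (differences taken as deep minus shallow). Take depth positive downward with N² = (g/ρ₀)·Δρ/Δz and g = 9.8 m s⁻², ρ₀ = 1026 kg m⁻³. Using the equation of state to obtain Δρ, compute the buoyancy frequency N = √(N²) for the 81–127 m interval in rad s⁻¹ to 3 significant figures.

ΔT = +2.5 K, ΔS = +1.88 psu (deep − shallow).
Δρ/ρ₀ = −αΔT + βΔS = -6.50 × 10⁻⁴ + 1.3348 × 10⁻³ = 6.848 × 10⁻⁴, so Δρ ≈ 0.7026 kg m⁻³.
N² = (g/ρ₀)·Δρ/Δz = g·(Δρ/ρ₀)/Δz = 9.8 × 6.848 × 10⁻⁴ / 46 = 1.4589 × 10⁻⁴ s⁻².
N = √(1.4589 × 10⁻⁴) = 0.012078 rad s⁻¹ ≈ 0.0121 rad s⁻¹.

0.0121 rad s⁻¹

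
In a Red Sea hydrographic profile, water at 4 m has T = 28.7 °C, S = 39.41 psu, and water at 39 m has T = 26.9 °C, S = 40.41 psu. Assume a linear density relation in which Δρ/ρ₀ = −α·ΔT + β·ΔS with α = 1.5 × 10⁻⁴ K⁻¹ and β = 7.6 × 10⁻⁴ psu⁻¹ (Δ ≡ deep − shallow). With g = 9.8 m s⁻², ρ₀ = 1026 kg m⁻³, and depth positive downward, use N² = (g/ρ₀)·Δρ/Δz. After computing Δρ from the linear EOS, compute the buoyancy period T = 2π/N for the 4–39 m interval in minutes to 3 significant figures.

6.17 min

ΔT = -1.8 K, ΔS = +1.00 psu (deep − shallow).
Δρ/ρ₀ = −αΔT + βΔS = 2.70 × 10⁻⁴ + 7.60 × 10⁻⁴ = 1.03 × 10⁻³, so Δρ ≈ 1.057 kg m⁻³.
N² = (g/ρ₀)·Δρ/Δz = g·(Δρ/ρ₀)/Δz = 9.8 × 1.03 × 10⁻³ / 35 = 2.8840 × 10⁻⁴ s⁻².
N = √(2.8840 × 10⁻⁴) = 0.016982 rad s⁻¹ → T = 2π/N = 369.99 s = 6.1665 min ≈ 6.17 min.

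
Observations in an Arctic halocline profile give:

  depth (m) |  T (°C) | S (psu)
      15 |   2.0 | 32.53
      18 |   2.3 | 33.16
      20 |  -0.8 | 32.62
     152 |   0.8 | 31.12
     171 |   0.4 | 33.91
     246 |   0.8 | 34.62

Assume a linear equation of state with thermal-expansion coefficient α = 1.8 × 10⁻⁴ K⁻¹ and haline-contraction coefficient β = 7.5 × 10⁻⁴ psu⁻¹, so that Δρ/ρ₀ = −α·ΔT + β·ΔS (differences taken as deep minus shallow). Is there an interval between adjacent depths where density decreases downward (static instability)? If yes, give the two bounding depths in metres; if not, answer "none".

20–152 m

Evaluate Δρ/ρ₀ = −αΔT + βΔS across each adjacent pair:
  15–18 m: −αΔT+βΔS = −(1.8 × 10⁻⁴)(+0.3)+(7.5 × 10⁻⁴)(+0.63) = 4.2 × 10⁻⁴ → stable
  18–20 m: −αΔT+βΔS = −(1.8 × 10⁻⁴)(-3.1)+(7.5 × 10⁻⁴)(-0.54) = 1.5 × 10⁻⁴ → stable
  20–152 m: −αΔT+βΔS = −(1.8 × 10⁻⁴)(+1.6)+(7.5 × 10⁻⁴)(-1.50) = -1.4 × 10⁻³ → UNSTABLE
  152–171 m: −αΔT+βΔS = −(1.8 × 10⁻⁴)(-0.4)+(7.5 × 10⁻⁴)(+2.79) = 2.2 × 10⁻³ → stable
  171–246 m: −αΔT+βΔS = −(1.8 × 10⁻⁴)(+0.4)+(7.5 × 10⁻⁴)(+0.71) = 4.6 × 10⁻⁴ → stable
The 20–152 m interval has Δρ < 0: lighter water underlies denser water.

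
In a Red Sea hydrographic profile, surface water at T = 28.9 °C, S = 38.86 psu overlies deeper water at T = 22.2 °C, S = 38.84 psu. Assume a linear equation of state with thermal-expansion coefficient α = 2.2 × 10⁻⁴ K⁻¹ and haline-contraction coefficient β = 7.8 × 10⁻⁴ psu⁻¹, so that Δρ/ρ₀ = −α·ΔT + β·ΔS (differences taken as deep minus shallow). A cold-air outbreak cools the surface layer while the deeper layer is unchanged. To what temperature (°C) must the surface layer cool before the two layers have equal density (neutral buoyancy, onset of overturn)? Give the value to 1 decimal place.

Neutral buoyancy requires Δρ = 0, i.e. −α(T_deep − T_surf′) + β(S_deep − S_surf) = 0.
T_surf′ = T_deep − (β/α)·ΔS = 22.2 − (7.8 × 10⁻⁴/2.2 × 10⁻⁴)·(-0.02) = 22.271 °C.
Cooling required: 28.9 − (22.271) = 6.629 °C.

22.3 °C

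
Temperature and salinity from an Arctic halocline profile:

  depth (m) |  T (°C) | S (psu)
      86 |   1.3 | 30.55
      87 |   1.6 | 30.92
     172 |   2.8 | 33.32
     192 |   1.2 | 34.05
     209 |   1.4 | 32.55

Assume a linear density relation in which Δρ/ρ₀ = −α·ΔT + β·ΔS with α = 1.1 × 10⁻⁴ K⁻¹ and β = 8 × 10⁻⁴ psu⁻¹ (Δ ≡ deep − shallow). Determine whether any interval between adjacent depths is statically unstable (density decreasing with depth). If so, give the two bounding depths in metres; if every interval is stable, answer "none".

Evaluate Δρ/ρ₀ = −αΔT + βΔS across each adjacent pair:
  86–87 m: −αΔT+βΔS = −(1.1 × 10⁻⁴)(+0.3)+(8 × 10⁻⁴)(+0.37) = 2.6 × 10⁻⁴ → stable
  87–172 m: −αΔT+βΔS = −(1.1 × 10⁻⁴)(+1.2)+(8 × 10⁻⁴)(+2.40) = 1.8 × 10⁻³ → stable
  172–192 m: −αΔT+βΔS = −(1.1 × 10⁻⁴)(-1.6)+(8 × 10⁻⁴)(+0.73) = 7.6 × 10⁻⁴ → stable
  192–209 m: −αΔT+βΔS = −(1.1 × 10⁻⁴)(+0.2)+(8 × 10⁻⁴)(-1.50) = -1.2 × 10⁻³ → UNSTABLE
The 192–209 m interval has Δρ < 0: lighter water underlies denser water.

192–209 m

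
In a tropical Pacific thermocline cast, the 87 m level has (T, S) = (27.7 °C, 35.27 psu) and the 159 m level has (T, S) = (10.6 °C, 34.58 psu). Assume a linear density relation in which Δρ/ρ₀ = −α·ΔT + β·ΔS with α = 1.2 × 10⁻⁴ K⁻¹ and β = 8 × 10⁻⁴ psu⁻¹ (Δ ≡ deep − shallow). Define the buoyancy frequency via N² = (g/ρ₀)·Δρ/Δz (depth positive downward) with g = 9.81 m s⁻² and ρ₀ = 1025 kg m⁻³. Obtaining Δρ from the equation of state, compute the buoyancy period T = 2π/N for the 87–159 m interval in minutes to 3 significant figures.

7.33 min

ΔT = -17.1 K, ΔS = -0.69 psu (deep − shallow).
Δρ/ρ₀ = −αΔT + βΔS = 2.052 × 10⁻³ − 5.52 × 10⁻⁴ = 1.50 × 10⁻³, so Δρ ≈ 1.538 kg m⁻³.
N² = (g/ρ₀)·Δρ/Δz = g·(Δρ/ρ₀)/Δz = 9.81 × 1.50 × 10⁻³ / 72 = 2.0438 × 10⁻⁴ s⁻².
N = √(2.0438 × 10⁻⁴) = 0.014296 rad s⁻¹ → T = 2π/N = 439.51 s = 7.3252 min ≈ 7.33 min.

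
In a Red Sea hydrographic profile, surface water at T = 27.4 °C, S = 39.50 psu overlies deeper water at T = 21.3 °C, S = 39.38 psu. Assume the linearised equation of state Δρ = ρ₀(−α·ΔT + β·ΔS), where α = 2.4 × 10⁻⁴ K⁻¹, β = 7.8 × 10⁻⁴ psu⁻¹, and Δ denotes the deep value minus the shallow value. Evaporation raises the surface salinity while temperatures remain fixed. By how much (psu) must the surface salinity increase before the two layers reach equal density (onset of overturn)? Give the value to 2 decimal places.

Neutral buoyancy requires −α(T_deep − T_surf) + β(S_deep − S_surf′) = 0.
S_surf′ = S_deep − (α/β)·ΔT = 39.38 − (2.4 × 10⁻⁴/7.8 × 10⁻⁴)·(-6.1) = 41.2569 psu.
Increase required: 41.2569 − 39.50 = 1.7569 psu.

1.76 psu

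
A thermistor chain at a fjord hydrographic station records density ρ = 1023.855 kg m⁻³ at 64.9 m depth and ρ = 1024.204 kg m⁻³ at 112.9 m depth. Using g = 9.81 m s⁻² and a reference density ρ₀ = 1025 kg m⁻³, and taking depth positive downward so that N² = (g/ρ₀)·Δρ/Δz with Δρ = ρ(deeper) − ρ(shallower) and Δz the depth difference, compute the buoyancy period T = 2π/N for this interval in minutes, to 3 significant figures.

Δρ = 1024.204 − 1023.855 = 0.349 kg m⁻³ over Δz = 112.9 − 64.9 = 48 m.
N² = (9.81/1025) × (0.349/48) = 6.9587 × 10⁻⁵ s⁻².
N = √(6.9587 × 10⁻⁵) = 8.3419 × 10⁻³ rad s⁻¹, so T = 2π/N = 753.21 s = 12.554 min ≈ 12.6 min.

12.6 min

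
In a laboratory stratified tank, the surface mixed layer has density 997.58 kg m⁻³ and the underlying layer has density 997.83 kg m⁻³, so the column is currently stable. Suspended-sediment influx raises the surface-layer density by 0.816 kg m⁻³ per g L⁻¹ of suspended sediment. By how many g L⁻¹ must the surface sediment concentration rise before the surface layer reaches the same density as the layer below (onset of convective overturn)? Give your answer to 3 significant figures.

Density deficit of the surface layer: 997.83 − 997.58 = 0.25 kg m⁻³.
Required change = 0.25 / 0.816 = 0.306 g L⁻¹.

0.306 g L⁻¹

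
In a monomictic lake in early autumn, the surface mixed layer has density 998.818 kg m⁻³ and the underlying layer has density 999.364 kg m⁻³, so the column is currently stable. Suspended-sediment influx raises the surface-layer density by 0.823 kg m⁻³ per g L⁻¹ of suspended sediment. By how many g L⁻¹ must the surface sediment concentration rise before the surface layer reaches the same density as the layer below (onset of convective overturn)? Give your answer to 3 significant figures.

Density deficit of the surface layer: 999.364 − 998.818 = 0.546 kg m⁻³.
Required change = 0.546 / 0.823 = 0.663 g L⁻¹.

0.663 g L⁻¹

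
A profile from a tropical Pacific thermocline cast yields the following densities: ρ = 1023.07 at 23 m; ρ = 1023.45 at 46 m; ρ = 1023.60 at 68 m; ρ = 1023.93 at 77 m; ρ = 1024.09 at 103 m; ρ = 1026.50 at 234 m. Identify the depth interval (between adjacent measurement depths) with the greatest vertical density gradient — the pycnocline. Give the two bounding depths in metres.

Compute the density gradient over each adjacent pair:
  23–46 m: Δρ/Δz = 0.38/23 = 0.017 kg m⁻⁴
  46–68 m: Δρ/Δz = 0.15/22 = 6.8 × 10⁻³ kg m⁻⁴
  68–77 m: Δρ/Δz = 0.33/9 = 0.037 kg m⁻⁴
  77–103 m: Δρ/Δz = 0.16/26 = 6.2 × 10⁻³ kg m⁻⁴
  103–234 m: Δρ/Δz = 2.41/131 = 0.018 kg m⁻⁴
The largest gradient is in the 68–77 m interval — the pycnocline.

68–77 m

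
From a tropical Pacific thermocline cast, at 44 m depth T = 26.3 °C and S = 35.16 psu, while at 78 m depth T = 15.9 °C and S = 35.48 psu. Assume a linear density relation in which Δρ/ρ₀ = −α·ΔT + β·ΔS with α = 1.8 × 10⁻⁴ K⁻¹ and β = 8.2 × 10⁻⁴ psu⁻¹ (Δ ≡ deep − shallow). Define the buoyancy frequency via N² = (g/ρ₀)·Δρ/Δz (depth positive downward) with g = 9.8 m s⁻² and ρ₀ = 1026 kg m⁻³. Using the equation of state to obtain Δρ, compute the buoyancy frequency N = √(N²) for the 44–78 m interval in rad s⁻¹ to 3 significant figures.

0.0248 rad s⁻¹

ΔT = -10.4 K, ΔS = +0.32 psu (deep − shallow).
Δρ/ρ₀ = −αΔT + βΔS = 1.872 × 10⁻³ + 2.624 × 10⁻⁴ = 2.1344 × 10⁻³, so Δρ ≈ 2.190 kg m⁻³.
N² = (g/ρ₀)·Δρ/Δz = g·(Δρ/ρ₀)/Δz = 9.8 × 2.1344 × 10⁻³ / 34 = 6.1521 × 10⁻⁴ s⁻².
N = √(6.1521 × 10⁻⁴) = 0.024803 rad s⁻¹ ≈ 0.0248 rad s⁻¹.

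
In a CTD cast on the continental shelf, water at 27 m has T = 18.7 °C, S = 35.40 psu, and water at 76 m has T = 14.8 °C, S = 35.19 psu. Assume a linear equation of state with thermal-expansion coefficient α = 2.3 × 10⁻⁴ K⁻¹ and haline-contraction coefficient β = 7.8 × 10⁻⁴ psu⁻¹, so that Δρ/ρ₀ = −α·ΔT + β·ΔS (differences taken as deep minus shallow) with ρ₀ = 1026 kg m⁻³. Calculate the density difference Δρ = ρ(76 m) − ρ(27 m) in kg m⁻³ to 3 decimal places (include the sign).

+0.752 kg m⁻³

ΔT = -3.9 K, ΔS = -0.21 psu (deep − shallow).
Δρ/ρ₀ = −(2.3 × 10⁻⁴)(-3.9) + (7.8 × 10⁻⁴)(-0.21) = 7.332 × 10⁻⁴.
Δρ = 1026 × (7.332 × 10⁻⁴) = +0.752 kg m⁻³.
Positive Δρ: denser below, stable.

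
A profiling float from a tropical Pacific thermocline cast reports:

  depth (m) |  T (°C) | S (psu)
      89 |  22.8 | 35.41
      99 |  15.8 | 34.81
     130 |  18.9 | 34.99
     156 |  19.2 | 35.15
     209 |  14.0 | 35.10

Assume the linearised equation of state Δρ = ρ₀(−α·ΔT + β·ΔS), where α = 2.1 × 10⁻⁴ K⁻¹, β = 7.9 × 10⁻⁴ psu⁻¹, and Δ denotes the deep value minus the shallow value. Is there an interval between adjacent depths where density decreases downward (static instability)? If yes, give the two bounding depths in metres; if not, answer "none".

Evaluate Δρ/ρ₀ = −αΔT + βΔS across each adjacent pair:
  89–99 m: −αΔT+βΔS = −(2.1 × 10⁻⁴)(-7.0)+(7.9 × 10⁻⁴)(-0.60) = 1.0 × 10⁻³ → stable
  99–130 m: −αΔT+βΔS = −(2.1 × 10⁻⁴)(+3.1)+(7.9 × 10⁻⁴)(+0.18) = -5.1 × 10⁻⁴ → UNSTABLE
  130–156 m: −αΔT+βΔS = −(2.1 × 10⁻⁴)(+0.3)+(7.9 × 10⁻⁴)(+0.16) = 6.3 × 10⁻⁵ → stable
  156–209 m: −αΔT+βΔS = −(2.1 × 10⁻⁴)(-5.2)+(7.9 × 10⁻⁴)(-0.05) = 1.1 × 10⁻³ → stable
The 99–130 m interval has Δρ < 0: lighter water underlies denser water.

99–130 m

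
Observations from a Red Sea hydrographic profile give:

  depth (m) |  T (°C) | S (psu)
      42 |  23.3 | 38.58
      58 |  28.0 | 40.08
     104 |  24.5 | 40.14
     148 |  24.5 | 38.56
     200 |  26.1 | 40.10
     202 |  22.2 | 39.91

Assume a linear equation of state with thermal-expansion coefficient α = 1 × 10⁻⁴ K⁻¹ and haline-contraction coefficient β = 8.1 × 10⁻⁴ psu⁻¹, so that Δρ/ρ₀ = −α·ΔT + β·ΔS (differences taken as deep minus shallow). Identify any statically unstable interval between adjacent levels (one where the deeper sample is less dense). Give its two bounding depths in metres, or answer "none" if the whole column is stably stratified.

Evaluate Δρ/ρ₀ = −αΔT + βΔS across each adjacent pair:
  42–58 m: −αΔT+βΔS = −(1 × 10⁻⁴)(+4.7)+(8.1 × 10⁻⁴)(+1.50) = 7.4 × 10⁻⁴ → stable
  58–104 m: −αΔT+βΔS = −(1 × 10⁻⁴)(-3.5)+(8.1 × 10⁻⁴)(+0.06) = 4.0 × 10⁻⁴ → stable
  104–148 m: −αΔT+βΔS = −(1 × 10⁻⁴)(+0.0)+(8.1 × 10⁻⁴)(-1.58) = -1.3 × 10⁻³ → UNSTABLE
  148–200 m: −αΔT+βΔS = −(1 × 10⁻⁴)(+1.6)+(8.1 × 10⁻⁴)(+1.54) = 1.1 × 10⁻³ → stable
  200–202 m: −αΔT+βΔS = −(1 × 10⁻⁴)(-3.9)+(8.1 × 10⁻⁴)(-0.19) = 2.4 × 10⁻⁴ → stable
The 104–148 m interval has Δρ < 0: lighter water underlies denser water.

104–148 m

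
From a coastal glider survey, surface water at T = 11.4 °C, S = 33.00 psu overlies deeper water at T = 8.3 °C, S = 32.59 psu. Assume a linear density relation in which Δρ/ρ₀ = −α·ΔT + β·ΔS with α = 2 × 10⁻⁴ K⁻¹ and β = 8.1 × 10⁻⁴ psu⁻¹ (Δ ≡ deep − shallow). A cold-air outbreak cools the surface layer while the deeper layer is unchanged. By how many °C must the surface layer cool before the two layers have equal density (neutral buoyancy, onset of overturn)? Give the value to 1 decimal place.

1.4 °C

Neutral buoyancy requires Δρ = 0, i.e. −α(T_deep − T_surf′) + β(S_deep − S_surf) = 0.
T_surf′ = T_deep − (β/α)·ΔS = 8.3 − (8.1 × 10⁻⁴/2 × 10⁻⁴)·(-0.41) = 9.960 °C.
Cooling required: 11.4 − (9.960) = 1.440 °C.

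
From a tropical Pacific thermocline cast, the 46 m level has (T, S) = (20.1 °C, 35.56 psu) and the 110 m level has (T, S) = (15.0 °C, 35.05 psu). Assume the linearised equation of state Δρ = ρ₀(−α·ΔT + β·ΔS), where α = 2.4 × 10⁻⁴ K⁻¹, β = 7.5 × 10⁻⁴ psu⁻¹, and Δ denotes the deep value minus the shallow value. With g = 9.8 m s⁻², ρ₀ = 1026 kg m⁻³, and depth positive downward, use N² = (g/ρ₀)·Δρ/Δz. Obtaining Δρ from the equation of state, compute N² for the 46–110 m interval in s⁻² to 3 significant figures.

1.29 × 10⁻⁴ s⁻²

ΔT = -5.1 K, ΔS = -0.51 psu (deep − shallow).
Δρ/ρ₀ = −αΔT + βΔS = 1.224 × 10⁻³ − 3.825 × 10⁻⁴ = 8.415 × 10⁻⁴, so Δρ ≈ 0.8634 kg m⁻³.
N² = (g/ρ₀)·Δρ/Δz = g·(Δρ/ρ₀)/Δz = 9.8 × 8.415 × 10⁻⁴ / 64 = 1.2885 × 10⁻⁴ s⁻² ≈ 1.29 × 10⁻⁴ s⁻².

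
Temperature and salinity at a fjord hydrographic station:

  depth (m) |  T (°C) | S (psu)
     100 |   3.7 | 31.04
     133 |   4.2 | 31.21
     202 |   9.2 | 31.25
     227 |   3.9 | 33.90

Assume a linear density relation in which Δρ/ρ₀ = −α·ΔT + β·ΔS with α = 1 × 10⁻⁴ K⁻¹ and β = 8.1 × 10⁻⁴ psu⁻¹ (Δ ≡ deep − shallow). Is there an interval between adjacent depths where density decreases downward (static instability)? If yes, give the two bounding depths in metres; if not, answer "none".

Evaluate Δρ/ρ₀ = −αΔT + βΔS across each adjacent pair:
  100–133 m: −αΔT+βΔS = −(1 × 10⁻⁴)(+0.5)+(8.1 × 10⁻⁴)(+0.17) = 8.8 × 10⁻⁵ → stable
  133–202 m: −αΔT+βΔS = −(1 × 10⁻⁴)(+5.0)+(8.1 × 10⁻⁴)(+0.04) = -4.7 × 10⁻⁴ → UNSTABLE
  202–227 m: −αΔT+βΔS = −(1 × 10⁻⁴)(-5.3)+(8.1 × 10⁻⁴)(+2.65) = 2.7 × 10⁻³ → stable
The 133–202 m interval has Δρ < 0: lighter water underlies denser water.

133–202 m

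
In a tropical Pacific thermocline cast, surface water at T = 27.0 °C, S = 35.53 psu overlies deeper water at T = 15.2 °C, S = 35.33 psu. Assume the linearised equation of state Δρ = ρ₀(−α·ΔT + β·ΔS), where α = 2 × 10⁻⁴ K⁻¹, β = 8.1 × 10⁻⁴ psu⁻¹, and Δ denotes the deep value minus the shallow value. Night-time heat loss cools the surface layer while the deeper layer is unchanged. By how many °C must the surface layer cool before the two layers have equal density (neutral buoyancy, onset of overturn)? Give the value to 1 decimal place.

Neutral buoyancy requires Δρ = 0, i.e. −α(T_deep − T_surf′) + β(S_deep − S_surf) = 0.
T_surf′ = T_deep − (β/α)·ΔS = 15.2 − (8.1 × 10⁻⁴/2 × 10⁻⁴)·(-0.20) = 16.010 °C.
Cooling required: 27.0 − (16.010) = 10.990 °C.

11.0 °C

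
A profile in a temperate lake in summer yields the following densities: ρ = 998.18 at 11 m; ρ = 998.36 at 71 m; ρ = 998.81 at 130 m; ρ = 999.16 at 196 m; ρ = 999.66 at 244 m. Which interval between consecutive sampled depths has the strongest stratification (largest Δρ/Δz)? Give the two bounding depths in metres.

196–244 m

Compute the density gradient over each adjacent pair:
  11–71 m: Δρ/Δz = 0.18/60 = 3.0 × 10⁻³ kg m⁻⁴
  71–130 m: Δρ/Δz = 0.45/59 = 7.6 × 10⁻³ kg m⁻⁴
  130–196 m: Δρ/Δz = 0.35/66 = 5.3 × 10⁻³ kg m⁻⁴
  196–244 m: Δρ/Δz = 0.50/48 = 0.010 kg m⁻⁴
The largest gradient is in the 196–244 m interval — the pycnocline.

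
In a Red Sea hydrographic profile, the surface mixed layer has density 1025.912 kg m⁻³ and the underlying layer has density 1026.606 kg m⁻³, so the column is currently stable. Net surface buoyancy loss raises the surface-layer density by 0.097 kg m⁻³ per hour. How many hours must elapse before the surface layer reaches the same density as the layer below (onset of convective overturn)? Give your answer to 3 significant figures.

7.15 hours

Density deficit of the surface layer: 1026.606 − 1025.912 = 0.694 kg m⁻³.
Required change = 0.694 / 0.097 = 7.15 hours.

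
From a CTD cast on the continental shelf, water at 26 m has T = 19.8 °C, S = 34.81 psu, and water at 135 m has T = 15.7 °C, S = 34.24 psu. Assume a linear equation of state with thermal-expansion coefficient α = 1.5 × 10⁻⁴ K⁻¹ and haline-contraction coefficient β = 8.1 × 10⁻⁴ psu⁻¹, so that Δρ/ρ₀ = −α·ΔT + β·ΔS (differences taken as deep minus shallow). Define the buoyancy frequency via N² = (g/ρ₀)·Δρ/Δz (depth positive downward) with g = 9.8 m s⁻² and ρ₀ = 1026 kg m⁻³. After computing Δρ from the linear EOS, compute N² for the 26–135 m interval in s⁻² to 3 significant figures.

1.38 × 10⁻⁵ s⁻²

ΔT = -4.1 K, ΔS = -0.57 psu (deep − shallow).
Δρ/ρ₀ = −αΔT + βΔS = 6.15 × 10⁻⁴ − 4.617 × 10⁻⁴ = 1.533 × 10⁻⁴, so Δρ ≈ 0.1573 kg m⁻³.
N² = (g/ρ₀)·Δρ/Δz = g·(Δρ/ρ₀)/Δz = 9.8 × 1.533 × 10⁻⁴ / 109 = 1.3783 × 10⁻⁵ s⁻² ≈ 1.38 × 10⁻⁵ s⁻².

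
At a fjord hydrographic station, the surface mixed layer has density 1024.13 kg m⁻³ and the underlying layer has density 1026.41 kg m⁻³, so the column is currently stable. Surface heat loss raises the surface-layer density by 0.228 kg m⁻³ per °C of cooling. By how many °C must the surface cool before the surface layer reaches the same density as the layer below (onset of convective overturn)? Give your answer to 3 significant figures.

Density deficit of the surface layer: 1026.41 − 1024.13 = 2.28 kg m⁻³.
Required change = 2.28 / 0.228 = 10.0 °C.

10.0 °C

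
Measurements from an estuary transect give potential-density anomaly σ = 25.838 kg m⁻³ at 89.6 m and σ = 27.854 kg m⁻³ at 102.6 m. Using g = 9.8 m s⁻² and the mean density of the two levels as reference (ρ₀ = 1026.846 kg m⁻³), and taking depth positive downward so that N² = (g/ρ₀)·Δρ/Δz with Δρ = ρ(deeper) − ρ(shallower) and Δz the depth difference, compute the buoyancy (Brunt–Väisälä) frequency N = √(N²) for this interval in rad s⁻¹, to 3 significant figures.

0.0385 rad s⁻¹

Δρ = 1027.854 − 1025.838 = 2.016 kg m⁻³ over Δz = 102.6 − 89.6 = 13 m.
N² = (9.8/1026.846) × (2.016/13) = 1.4800 × 10⁻³ s⁻².
N = √(1.4800 × 10⁻³) = 0.038471 rad s⁻¹ ≈ 0.0385 rad s⁻¹.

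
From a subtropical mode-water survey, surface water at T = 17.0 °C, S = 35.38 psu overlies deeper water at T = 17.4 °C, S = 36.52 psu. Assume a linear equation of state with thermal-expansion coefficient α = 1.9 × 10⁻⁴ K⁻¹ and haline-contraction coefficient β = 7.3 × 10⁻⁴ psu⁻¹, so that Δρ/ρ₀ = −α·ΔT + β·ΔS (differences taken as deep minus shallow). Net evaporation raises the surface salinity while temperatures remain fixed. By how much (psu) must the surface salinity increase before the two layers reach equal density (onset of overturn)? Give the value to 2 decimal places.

Neutral buoyancy requires −α(T_deep − T_surf) + β(S_deep − S_surf′) = 0.
S_surf′ = S_deep − (α/β)·ΔT = 36.52 − (1.9 × 10⁻⁴/7.3 × 10⁻⁴)·(+0.4) = 36.4159 psu.
Increase required: 36.4159 − 35.38 = 1.0359 psu.

1.04 psu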